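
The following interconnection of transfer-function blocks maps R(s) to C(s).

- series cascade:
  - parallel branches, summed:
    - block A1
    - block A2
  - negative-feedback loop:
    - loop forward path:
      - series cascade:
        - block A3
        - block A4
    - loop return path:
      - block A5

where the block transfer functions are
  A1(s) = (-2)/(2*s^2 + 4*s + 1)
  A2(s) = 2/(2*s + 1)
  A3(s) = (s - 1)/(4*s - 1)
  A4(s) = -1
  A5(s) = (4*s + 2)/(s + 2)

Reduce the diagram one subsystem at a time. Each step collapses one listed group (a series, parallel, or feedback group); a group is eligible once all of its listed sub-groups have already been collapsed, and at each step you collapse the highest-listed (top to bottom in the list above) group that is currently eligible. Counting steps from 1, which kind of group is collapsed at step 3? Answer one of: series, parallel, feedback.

Step 1. reduce the parallel group A1, A2
Step 2. cascade A3, A4
Step 3. close the feedback loop around (A3*A4), A5
Step 4. cascade (A1+A2), [(A3*A4)/(1+(A3*A4)*A5)]
The group at step 3 is a feedback group.

Final answer: feedback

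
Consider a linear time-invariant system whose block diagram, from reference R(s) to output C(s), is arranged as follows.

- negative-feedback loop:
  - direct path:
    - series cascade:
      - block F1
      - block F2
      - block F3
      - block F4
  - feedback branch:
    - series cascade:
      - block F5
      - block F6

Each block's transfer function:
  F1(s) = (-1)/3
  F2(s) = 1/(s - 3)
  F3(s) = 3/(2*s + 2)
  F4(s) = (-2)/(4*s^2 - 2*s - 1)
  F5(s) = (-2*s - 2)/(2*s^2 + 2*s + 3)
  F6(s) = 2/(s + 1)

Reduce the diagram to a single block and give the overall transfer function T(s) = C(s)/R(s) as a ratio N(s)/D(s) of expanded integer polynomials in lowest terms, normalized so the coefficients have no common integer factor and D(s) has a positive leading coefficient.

The answer is (2*s^2 + 2*s + 3)/(8*s^6 - 12*s^5 - 26*s^4 - 32*s^3 - 5*s^2 + 30*s + 5).

Reasoning:
Step 1. combine F1, F2, F3, F4 in series -> 1/(4*s^4 - 10*s^3 - 9*s^2 + 8*s + 3)
Step 2. multiply F5, F6 (series) -> (-4)/(2*s^2 + 2*s + 3)
Step 3. apply the feedback formula to (F1*F2*F3*F4), (F5*F6), giving the overall T(s)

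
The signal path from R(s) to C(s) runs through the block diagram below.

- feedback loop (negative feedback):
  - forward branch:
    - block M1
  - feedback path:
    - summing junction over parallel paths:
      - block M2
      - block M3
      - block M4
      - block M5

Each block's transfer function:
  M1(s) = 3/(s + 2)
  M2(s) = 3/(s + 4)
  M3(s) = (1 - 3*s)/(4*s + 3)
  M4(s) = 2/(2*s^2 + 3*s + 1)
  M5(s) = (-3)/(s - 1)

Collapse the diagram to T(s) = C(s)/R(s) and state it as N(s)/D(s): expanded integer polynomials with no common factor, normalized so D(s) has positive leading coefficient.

1. add M2, M3, M4, M5 (parallel); result (-6*s^5 - 25*s^4 - 109*s^3 - 211*s^2 - 206*s - 73)/(8*s^5 + 42*s^4 + 35*s^3 - 30*s^2 - 43*s - 12)
2. apply the feedback formula to M1, (M2+M3+M4+M5), giving the overall T(s)

Answer: (24*s^5 + 126*s^4 + 105*s^3 - 90*s^2 - 129*s - 36)/(8*s^6 + 40*s^5 + 44*s^4 - 287*s^3 - 736*s^2 - 716*s - 243)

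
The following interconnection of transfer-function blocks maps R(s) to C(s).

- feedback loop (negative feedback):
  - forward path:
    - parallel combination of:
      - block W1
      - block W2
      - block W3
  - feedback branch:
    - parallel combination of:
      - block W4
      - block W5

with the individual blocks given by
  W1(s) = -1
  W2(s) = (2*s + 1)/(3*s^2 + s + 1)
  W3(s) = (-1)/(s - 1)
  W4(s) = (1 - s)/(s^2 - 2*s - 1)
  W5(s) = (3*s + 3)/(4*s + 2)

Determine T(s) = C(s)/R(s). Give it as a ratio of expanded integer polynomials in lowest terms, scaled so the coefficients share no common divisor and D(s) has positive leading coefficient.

1. sum the parallel branches W1, W2, W3 gives (-3*s^3 + s^2 - 2*s - 1)/(3*s^3 - 2*s^2 - 1)
2. parallel reduction of W4, W5 gives (3*s^3 - 7*s^2 - 7*s - 1)/(4*s^3 - 6*s^2 - 8*s - 2)
3. reduce the feedback loop with forward (W1+W2+W3) and return (W4+W5), giving the overall T(s)

Therefore the answer is (-12*s^6 + 22*s^5 + 10*s^4 + 6*s^3 + 20*s^2 + 12*s + 2)/(3*s^6 - 2*s^5 - 4*s^4 + 13*s^3 + 30*s^2 + 17*s + 3).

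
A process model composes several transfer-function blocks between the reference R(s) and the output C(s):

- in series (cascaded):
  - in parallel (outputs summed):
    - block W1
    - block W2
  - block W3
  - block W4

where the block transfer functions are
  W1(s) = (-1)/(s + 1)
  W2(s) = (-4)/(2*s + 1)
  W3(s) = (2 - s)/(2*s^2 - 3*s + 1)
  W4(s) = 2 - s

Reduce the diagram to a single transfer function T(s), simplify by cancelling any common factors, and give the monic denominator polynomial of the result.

First reduce the diagram to T(s).

Step 1. parallel reduction of W1, W2 gives (-6*s - 5)/(2*s^2 + 3*s + 1)
Step 2. combine (W1+W2), W3, W4 in series gives (-6*s^3 + 19*s^2 - 4*s - 20)/(4*s^4 - 5*s^2 + 1)
Step 2 gives the fully reduced T(s), with no common factor left to cancel. The denominator's leading coefficient is 4, so divide each of its coefficients by 4 to get the monic form.

Answer: s^4 - 5*s^2/4 + 1/4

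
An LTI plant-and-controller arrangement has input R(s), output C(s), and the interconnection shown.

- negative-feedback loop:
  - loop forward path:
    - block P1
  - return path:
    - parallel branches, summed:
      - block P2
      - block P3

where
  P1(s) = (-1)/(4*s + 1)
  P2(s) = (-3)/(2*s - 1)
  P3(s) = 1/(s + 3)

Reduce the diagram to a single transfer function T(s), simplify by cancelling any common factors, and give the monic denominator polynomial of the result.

The answer is s^3 + 11*s^2/4 - 3*s/4 + 7/8.

Reasoning:
1. combine P2, P3 in parallel = (-s - 10)/(2*s^2 + 5*s - 3)
2. close the feedback loop around P1, (P2+P3) = (-2*s^2 - 5*s + 3)/(8*s^3 + 22*s^2 - 6*s + 7)
Step 2 gives the fully reduced T(s), with no common factor left to cancel. The denominator's leading coefficient is 8, so divide each of its coefficients by 8 to get the monic form.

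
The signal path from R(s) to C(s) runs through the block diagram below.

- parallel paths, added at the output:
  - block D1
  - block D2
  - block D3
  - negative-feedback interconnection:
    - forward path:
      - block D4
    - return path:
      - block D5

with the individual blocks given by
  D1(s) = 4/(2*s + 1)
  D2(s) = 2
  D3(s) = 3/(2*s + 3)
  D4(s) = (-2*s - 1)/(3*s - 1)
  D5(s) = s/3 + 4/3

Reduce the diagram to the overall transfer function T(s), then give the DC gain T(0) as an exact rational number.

Reducing step by step:

Step 1. reduce the feedback loop with forward D4 and return D5; result (6*s + 3)/(2*s^2 + 7)
Step 2. add D1, D2, D3, [D4/(1+D4*D5)] (parallel); result (16*s^4 + 84*s^3 + 158*s^2 + 252*s + 156)/(8*s^4 + 16*s^3 + 34*s^2 + 56*s + 21)
The step-2 result is T(s). Setting s = 0: T(0) = 156/21 = 52/7.

Answer: 52/7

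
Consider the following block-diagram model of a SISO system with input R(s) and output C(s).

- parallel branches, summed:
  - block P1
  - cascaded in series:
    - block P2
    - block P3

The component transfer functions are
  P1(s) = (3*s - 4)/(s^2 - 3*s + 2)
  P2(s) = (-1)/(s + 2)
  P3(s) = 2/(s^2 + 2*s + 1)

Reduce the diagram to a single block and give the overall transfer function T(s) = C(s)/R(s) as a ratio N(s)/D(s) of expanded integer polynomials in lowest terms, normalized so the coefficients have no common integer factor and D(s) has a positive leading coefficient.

The answer is (3*s^4 + 8*s^3 - 3*s^2 - 8*s - 12)/(s^5 + s^4 - 5*s^3 - 5*s^2 + 4*s + 4).

Reasoning:
Step 1. combine P2, P3 in series gives (-2)/(s^3 + 4*s^2 + 5*s + 2)
Step 2. combine P1, (P2*P3) in parallel; the result is T(s) itself (integer coefficients, no common factor, positive leading denominator coefficient)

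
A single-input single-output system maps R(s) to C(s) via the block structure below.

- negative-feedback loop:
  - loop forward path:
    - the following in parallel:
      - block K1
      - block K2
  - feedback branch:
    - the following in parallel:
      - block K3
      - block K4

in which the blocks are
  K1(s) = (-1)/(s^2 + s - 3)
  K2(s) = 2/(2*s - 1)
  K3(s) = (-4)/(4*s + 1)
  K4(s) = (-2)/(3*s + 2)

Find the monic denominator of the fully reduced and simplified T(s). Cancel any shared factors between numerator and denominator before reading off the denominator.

The answer is s^5 + 17*s^4/12 - 109*s^3/24 - 59*s^2/24 + 119*s/24 + 7/3.

Reasoning:
[1] add K1, K2 (parallel) gives (2*s^2 - 5)/(2*s^3 + s^2 - 7*s + 3)
[2] add K3, K4 (parallel) gives (-20*s - 10)/(12*s^2 + 11*s + 2)
[3] reduce the feedback loop with forward (K1+K2) and return (K3+K4) gives (24*s^4 + 22*s^3 - 56*s^2 - 55*s - 10)/(24*s^5 + 34*s^4 - 109*s^3 - 59*s^2 + 119*s + 56)
No further cancellation is possible in the step-3 result, so that is T(s). Its denominator becomes monic after dividing by the leading coefficient 24.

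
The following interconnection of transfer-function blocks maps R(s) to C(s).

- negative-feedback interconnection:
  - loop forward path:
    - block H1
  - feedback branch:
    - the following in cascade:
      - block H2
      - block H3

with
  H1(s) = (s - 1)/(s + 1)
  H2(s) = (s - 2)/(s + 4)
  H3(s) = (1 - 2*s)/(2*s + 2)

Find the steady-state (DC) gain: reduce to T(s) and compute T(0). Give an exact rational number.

(1) cascade H2, H3 = (-2*s^2 + 5*s - 2)/(2*s^2 + 10*s + 8)
(2) reduce the feedback loop with forward H1 and return (H2*H3) = (2*s^3 + 8*s^2 - 2*s - 8)/(19*s^2 + 11*s + 10)
DC gain: substitute s = 0 into T(s) from step 2: T(0) = -8/10 = -4/5.

Final answer: -4/5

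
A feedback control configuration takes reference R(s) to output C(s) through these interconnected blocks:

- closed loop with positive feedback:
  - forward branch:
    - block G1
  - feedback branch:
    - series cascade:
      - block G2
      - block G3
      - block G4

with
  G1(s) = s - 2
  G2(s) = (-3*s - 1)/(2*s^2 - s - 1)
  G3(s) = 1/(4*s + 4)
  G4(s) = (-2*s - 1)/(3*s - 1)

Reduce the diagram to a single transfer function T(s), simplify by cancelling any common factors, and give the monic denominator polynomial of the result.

The answer is s^3 - 7*s^2/12 - 7*s/12 + 1/2.

Reasoning:
Step 1 - reduce the series chain G2, G3, G4: (3*s + 1)/(12*s^3 - 4*s^2 - 12*s + 4)
Step 2 - reduce the feedback loop with forward G1 and return (G2*G3*G4): (12*s^4 - 28*s^3 - 4*s^2 + 28*s - 8)/(12*s^3 - 7*s^2 - 7*s + 6)
The result of step 2 is T(s) in lowest terms. Its denominator has leading coefficient 12; dividing the denominator through by 12 makes it monic.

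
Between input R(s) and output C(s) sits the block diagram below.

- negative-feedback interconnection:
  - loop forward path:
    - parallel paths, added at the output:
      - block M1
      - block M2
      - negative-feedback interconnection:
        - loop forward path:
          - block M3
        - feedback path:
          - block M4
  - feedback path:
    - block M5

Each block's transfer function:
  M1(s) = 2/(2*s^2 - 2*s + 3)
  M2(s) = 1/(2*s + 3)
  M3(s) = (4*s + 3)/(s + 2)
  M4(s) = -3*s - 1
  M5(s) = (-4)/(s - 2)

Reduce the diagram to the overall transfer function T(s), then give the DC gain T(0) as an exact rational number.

Step 1. reduce the feedback loop with forward M3 and return M4 gives (-4*s - 3)/(12*s^2 + 12*s + 1)
Step 2. parallel reduction of M1, M2, [M3/(1+M3*M4)] gives (8*s^4 + 28*s^3 + 128*s^2 + 74*s - 18)/(48*s^5 + 72*s^4 + 28*s^3 + 110*s^2 + 108*s + 9)
Step 3. collapse the loop ((M1+M2+[M3/(1+M3*M4)]) forward, M5 return) gives (8*s^5 + 12*s^4 + 72*s^3 - 182*s^2 - 166*s + 36)/(48*s^6 - 24*s^5 - 148*s^4 - 58*s^3 - 624*s^2 - 503*s + 54)
DC gain: substitute s = 0 into T(s) from step 3: T(0) = 36/54 = 2/3.

Final answer: 2/3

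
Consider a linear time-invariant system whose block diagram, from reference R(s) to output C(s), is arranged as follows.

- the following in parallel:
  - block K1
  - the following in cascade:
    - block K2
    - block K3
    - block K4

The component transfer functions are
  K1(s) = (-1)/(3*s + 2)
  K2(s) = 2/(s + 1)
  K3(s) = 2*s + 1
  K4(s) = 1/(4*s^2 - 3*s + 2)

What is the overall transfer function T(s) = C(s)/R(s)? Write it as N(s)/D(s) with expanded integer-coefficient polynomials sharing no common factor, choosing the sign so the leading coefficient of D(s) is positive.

[1] cascade K2, K3, K4 gives (4*s + 2)/(4*s^3 + s^2 - s + 2)
[2] reduce the parallel group K1, (K2*K3*K4), which is the overall transfer function T(s) = C(s)/R(s) in lowest terms

Therefore the answer is (-4*s^3 + 11*s^2 + 15*s + 2)/(12*s^4 + 11*s^3 - s^2 + 4*s + 4).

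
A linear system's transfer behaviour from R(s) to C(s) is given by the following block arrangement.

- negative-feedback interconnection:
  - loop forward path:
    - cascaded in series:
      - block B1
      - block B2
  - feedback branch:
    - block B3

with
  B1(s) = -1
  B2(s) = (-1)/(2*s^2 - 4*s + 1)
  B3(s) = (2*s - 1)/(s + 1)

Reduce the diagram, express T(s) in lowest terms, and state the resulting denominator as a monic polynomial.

Answer: s^3 - s^2 - s/2

Working:
[1] multiply B1, B2 (series); result 1/(2*s^2 - 4*s + 1)
[2] reduce the feedback loop with forward (B1*B2) and return B3; result (s + 1)/(2*s^3 - 2*s^2 - s)
T(s) is the step-2 result (common factors already cancelled). Leading coefficient of the denominator: 2. Divide through by 2 for the monic polynomial.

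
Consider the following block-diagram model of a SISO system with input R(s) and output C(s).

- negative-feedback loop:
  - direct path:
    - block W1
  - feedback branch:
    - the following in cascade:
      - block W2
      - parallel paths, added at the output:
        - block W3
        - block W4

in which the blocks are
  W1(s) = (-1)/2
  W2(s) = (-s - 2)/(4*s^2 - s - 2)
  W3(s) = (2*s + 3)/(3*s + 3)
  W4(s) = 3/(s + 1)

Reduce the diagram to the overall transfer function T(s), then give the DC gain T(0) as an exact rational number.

Step 1: sum the parallel branches W3, W4, giving (2*s + 12)/(3*s + 3)
Step 2: reduce the series chain W2, (W3+W4), giving (-2*s^2 - 16*s - 24)/(12*s^3 + 9*s^2 - 9*s - 6)
Step 3: feedback reduction of W1, (W2*(W3+W4)), giving (-12*s^3 - 9*s^2 + 9*s + 6)/(24*s^3 + 20*s^2 - 2*s + 12)
The step-3 result is T(s). Setting s = 0: T(0) = 6/12 = 1/2.

Final answer: 1/2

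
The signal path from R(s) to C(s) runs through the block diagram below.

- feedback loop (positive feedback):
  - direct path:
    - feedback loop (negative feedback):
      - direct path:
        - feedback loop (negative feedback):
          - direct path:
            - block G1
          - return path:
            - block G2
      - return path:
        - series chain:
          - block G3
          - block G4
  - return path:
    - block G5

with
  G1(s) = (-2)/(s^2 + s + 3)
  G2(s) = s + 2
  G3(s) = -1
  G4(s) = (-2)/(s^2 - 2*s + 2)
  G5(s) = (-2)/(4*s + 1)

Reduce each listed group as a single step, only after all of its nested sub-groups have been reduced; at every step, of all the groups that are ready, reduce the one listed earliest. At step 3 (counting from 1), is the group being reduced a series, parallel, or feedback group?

1. close the feedback loop around G1, G2
2. series reduction of G3, G4
3. collapse the loop ([G1/(1+G1*G2)] forward, (G3*G4) return)
4. close the feedback loop around [[G1/(1+G1*G2)]/(1+[G1/(1+G1*G2)]*(G3*G4))], G5
The group at step 3 is a feedback group.

Hence the answer: feedback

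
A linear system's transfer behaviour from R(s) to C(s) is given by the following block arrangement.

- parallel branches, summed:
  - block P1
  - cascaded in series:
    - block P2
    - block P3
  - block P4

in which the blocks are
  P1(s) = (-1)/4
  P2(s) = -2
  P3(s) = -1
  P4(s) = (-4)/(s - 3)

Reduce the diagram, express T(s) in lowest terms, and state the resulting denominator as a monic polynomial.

Step 1: cascade P2, P3; result 2
Step 2: reduce the parallel group P1, (P2*P3), P4; result (7*s - 37)/(4*s - 12)
The result of step 2 is T(s) in lowest terms. Its denominator has leading coefficient 4; dividing the denominator through by 4 makes it monic.

Therefore the answer is s - 3.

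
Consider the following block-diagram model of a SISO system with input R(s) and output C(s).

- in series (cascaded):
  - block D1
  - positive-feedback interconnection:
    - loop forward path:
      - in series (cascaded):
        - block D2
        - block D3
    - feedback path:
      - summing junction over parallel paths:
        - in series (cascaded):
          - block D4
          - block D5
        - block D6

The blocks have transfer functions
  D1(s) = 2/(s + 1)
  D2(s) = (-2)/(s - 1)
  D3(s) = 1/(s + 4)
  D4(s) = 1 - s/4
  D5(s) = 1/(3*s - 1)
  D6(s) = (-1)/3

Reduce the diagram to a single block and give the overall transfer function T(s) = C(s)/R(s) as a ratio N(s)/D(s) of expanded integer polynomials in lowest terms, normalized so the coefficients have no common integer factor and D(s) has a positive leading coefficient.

[1] multiply D2, D3 (series) -> (-2)/(s^2 + 3*s - 4)
[2] reduce the series chain D4, D5 -> (4 - s)/(12*s - 4)
[3] sum the parallel branches (D4*D5), D6 -> (16 - 15*s)/(36*s - 12)
[4] collapse the loop ((D2*D3) forward, ((D4*D5)+D6) return) -> (12 - 36*s)/(18*s^3 + 48*s^2 - 105*s + 40)
[5] series reduction of D1, [(D2*D3)/(1-(D2*D3)*((D4*D5)+D6))] - this is the overall T(s), already in the required normalized form

Final answer: (24 - 72*s)/(18*s^4 + 66*s^3 - 57*s^2 - 65*s + 40)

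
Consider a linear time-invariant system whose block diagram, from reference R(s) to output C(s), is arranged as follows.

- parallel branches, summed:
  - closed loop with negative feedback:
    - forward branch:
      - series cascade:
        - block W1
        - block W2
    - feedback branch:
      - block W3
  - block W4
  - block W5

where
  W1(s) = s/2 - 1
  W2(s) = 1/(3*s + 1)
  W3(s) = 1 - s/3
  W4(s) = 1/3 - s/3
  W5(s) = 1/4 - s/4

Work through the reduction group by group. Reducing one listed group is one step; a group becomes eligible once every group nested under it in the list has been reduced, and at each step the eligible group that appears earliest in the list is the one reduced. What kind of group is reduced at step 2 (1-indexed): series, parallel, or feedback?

Step 1: combine W1, W2 in series
Step 2: feedback reduction of (W1*W2), W3
Step 3: sum the parallel branches [(W1*W2)/(1+(W1*W2)*W3)], W4, W5
So the answer for step 2 is feedback.

Therefore the answer is feedback.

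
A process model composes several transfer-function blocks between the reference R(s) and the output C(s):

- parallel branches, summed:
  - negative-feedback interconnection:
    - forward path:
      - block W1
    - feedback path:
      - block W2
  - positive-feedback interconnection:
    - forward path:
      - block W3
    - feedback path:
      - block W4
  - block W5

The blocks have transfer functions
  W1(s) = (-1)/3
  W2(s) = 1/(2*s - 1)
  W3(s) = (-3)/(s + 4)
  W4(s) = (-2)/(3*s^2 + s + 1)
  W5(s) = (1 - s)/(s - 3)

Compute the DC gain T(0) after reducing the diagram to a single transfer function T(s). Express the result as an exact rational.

[1] apply the feedback formula to W1, W2 -> (1 - 2*s)/(6*s - 4)
[2] close the feedback loop around W3, W4 -> (-9*s^2 - 3*s - 3)/(3*s^3 + 13*s^2 + 5*s - 2)
[3] add [W1/(1+W1*W2)], [W3/(1-W3*W4)], W5 (parallel) -> (-24*s^5 - 107*s^4 + 340*s^3 - 50*s^2 - 39*s - 22)/(18*s^5 + 12*s^4 - 220*s^3 + 34*s^2 + 104*s - 24)
The step-3 result is T(s). Setting s = 0: T(0) = -22/(-24) = 11/12.

Therefore the answer is 11/12.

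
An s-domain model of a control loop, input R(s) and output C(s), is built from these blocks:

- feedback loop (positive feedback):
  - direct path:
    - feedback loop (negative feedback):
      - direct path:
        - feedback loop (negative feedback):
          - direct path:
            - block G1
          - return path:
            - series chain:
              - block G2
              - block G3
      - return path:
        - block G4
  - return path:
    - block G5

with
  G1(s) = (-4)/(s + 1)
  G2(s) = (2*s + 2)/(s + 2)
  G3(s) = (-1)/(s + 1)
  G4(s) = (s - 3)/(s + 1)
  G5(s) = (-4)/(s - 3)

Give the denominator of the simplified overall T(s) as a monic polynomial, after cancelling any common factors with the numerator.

Answer: s^4 - 3*s^3 + s^2 - 65*s - 134

Working:
Step 1 - cascade G2, G3 = (-2)/(s + 2)
Step 2 - feedback reduction of G1, (G2*G3) = (-4*s - 8)/(s^2 + 3*s + 10)
Step 3 - reduce the feedback loop with forward [G1/(1+G1*(G2*G3))] and return G4 = (-4*s^2 - 12*s - 8)/(s^3 + 17*s + 34)
Step 4 - apply the feedback formula to [[G1/(1+G1*(G2*G3))]/(1+[G1/(1+G1*(G2*G3))]*G4)], G5 = (-4*s^3 + 28*s + 24)/(s^4 - 3*s^3 + s^2 - 65*s - 134)
That last expression is T(s), already simplified, and its denominator is already monic.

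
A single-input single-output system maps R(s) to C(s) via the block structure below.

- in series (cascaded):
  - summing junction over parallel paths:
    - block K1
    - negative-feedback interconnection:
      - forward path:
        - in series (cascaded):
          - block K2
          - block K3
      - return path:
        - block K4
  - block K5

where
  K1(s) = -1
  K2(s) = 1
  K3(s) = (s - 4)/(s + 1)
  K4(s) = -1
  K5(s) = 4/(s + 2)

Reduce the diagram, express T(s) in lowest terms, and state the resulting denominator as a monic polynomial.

Answer: s + 2

Working:
Step 1. cascade K2, K3 gives (s - 4)/(s + 1)
Step 2. reduce the feedback loop with forward (K2*K3) and return K4 gives s/5 - 4/5
Step 3. sum the parallel branches K1, [(K2*K3)/(1+(K2*K3)*K4)] gives s/5 - 9/5
Step 4. cascade (K1+[(K2*K3)/(1+(K2*K3)*K4)]), K5 gives (4*s - 36)/(5*s + 10)
That last expression is T(s), already simplified. Scaling its denominator by 1/5 (the reciprocal of the leading coefficient) yields the monic denominator.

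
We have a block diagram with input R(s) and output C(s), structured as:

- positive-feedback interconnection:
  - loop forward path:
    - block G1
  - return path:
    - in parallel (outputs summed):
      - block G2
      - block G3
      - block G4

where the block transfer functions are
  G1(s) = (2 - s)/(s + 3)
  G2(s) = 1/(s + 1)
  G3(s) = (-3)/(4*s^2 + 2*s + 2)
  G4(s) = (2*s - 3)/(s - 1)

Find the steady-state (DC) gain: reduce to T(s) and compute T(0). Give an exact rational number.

The answer is -1.

Reasoning:
[1] parallel reduction of G2, G3, G4, giving (8*s^4 + 4*s^3 - 15*s^2 - 8*s - 5)/(4*s^4 + 2*s^3 - 2*s^2 - 2*s - 2)
[2] collapse the loop (G1 forward, (G2+G3+G4) return), giving (-4*s^5 + 6*s^4 + 6*s^3 - 2*s^2 - 2*s - 4)/(12*s^5 + 2*s^4 - 19*s^3 + 14*s^2 + 3*s + 4)
Evaluating the step-2 result (the overall T(s)) at s = 0 gives T(0) = -4/4 = -1.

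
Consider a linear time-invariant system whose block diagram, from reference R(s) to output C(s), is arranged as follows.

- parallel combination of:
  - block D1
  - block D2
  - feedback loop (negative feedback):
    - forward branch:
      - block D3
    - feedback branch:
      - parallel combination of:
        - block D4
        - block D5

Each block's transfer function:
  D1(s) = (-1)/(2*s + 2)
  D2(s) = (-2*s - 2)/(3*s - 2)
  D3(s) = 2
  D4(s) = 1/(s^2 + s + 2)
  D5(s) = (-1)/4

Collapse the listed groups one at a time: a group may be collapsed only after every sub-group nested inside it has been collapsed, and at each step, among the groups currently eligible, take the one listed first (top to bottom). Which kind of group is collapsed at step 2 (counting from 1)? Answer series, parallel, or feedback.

The answer is feedback.

Reasoning:
Step 1: add D4, D5 (parallel)
Step 2: feedback reduction of D3, (D4+D5)
Step 3: sum the parallel branches D1, D2, [D3/(1+D3*(D4+D5))]
So the answer for step 2 is feedback.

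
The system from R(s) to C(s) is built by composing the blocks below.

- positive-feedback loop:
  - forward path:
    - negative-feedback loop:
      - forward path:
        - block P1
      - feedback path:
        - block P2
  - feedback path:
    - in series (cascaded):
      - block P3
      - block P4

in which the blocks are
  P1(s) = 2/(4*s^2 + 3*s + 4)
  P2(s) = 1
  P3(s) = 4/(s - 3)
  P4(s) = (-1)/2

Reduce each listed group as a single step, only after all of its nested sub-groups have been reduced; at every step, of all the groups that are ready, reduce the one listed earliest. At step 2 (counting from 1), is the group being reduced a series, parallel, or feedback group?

The answer is series.

Reasoning:
Step 1. apply the feedback formula to P1, P2
Step 2. series reduction of P3, P4
Step 3. close the feedback loop around [P1/(1+P1*P2)], (P3*P4)
Step 2: series.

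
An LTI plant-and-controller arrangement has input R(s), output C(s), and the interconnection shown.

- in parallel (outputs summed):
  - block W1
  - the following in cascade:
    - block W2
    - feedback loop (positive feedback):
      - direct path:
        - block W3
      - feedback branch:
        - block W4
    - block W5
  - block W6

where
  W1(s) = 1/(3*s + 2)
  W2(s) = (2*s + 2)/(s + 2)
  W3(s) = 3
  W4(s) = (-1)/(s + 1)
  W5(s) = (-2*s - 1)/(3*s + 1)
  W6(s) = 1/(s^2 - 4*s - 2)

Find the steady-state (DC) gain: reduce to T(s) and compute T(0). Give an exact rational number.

The answer is -3/4.

Reasoning:
(1) apply the feedback formula to W3, W4; result (3*s + 3)/(s + 4)
(2) reduce the series chain W2, [W3/(1-W3*W4)], W5; result (-12*s^3 - 30*s^2 - 24*s - 6)/(3*s^3 + 19*s^2 + 30*s + 8)
(3) parallel reduction of W1, (W2*[W3/(1-W3*W4)]*W5), W6; result (-36*s^6 + 33*s^5 + 412*s^4 + 701*s^3 + 494*s^2 + 172*s + 24)/(9*s^6 + 27*s^5 - 142*s^4 - 554*s^3 - 576*s^2 - 232*s - 32)
Evaluating the step-3 result (the overall T(s)) at s = 0 gives T(0) = 24/(-32) = -3/4.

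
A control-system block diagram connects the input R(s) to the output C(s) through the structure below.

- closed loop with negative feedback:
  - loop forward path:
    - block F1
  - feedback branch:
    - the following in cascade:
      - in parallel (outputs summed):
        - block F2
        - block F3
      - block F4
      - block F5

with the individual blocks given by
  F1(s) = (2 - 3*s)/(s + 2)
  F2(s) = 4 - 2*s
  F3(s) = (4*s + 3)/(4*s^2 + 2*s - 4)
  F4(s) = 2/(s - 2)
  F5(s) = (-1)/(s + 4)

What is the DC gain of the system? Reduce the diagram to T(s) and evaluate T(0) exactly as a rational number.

Reducing step by step:

Step 1: sum the parallel branches F2, F3 = (-8*s^3 + 12*s^2 + 20*s - 13)/(4*s^2 + 2*s - 4)
Step 2: cascade (F2+F3), F4, F5 = (8*s^3 - 12*s^2 - 20*s + 13)/(2*s^4 + 5*s^3 - 16*s^2 - 12*s + 16)
Step 3: collapse the loop (F1 forward, ((F2+F3)*F4*F5) return) = (-6*s^5 - 11*s^4 + 58*s^3 + 4*s^2 - 72*s + 32)/(2*s^5 - 15*s^4 + 46*s^3 - 8*s^2 - 87*s + 58)
The step-3 result is T(s). Setting s = 0: T(0) = 32/58 = 16/29.

Answer: 16/29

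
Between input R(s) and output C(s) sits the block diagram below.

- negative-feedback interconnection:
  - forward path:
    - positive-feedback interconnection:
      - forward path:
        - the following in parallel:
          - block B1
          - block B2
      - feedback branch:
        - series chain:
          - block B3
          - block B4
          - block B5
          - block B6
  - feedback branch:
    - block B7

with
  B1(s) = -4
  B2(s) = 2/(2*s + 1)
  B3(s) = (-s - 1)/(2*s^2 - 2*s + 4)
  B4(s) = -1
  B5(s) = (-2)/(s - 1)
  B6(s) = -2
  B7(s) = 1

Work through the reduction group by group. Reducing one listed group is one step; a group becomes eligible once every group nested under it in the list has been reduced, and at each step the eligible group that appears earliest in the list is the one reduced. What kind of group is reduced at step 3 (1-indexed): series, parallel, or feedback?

The answer is feedback.

Reasoning:
[1] parallel reduction of B1, B2
[2] multiply B3, B4, B5, B6 (series)
[3] collapse the loop ((B1+B2) forward, (B3*B4*B5*B6) return)
[4] apply the feedback formula to [(B1+B2)/(1-(B1+B2)*(B3*B4*B5*B6))], B7
At step 3 the group reduced is feedback.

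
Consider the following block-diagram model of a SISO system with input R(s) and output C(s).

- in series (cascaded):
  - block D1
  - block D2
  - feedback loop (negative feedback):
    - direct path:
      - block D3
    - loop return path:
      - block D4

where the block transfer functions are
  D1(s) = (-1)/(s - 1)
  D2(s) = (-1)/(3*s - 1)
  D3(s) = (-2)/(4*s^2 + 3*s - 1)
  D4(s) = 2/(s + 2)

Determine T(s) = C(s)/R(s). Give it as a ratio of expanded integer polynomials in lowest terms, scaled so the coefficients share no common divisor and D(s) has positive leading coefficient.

Reducing step by step:

(1) feedback reduction of D3, D4; result (-2*s - 4)/(4*s^3 + 11*s^2 + 5*s - 6)
(2) cascade D1, D2, [D3/(1+D3*D4)]: this yields T(s), and no further normalization is needed

Answer: (-2*s - 4)/(12*s^5 + 17*s^4 - 25*s^3 - 27*s^2 + 29*s - 6)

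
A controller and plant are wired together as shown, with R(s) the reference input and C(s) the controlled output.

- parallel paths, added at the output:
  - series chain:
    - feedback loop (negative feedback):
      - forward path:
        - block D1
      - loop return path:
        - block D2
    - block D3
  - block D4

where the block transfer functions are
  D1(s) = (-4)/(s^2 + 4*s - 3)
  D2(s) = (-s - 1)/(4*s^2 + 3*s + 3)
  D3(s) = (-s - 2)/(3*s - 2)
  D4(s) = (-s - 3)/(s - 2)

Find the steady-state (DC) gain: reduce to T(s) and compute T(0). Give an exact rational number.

Step 1. apply the feedback formula to D1, D2; result (-16*s^2 - 12*s - 12)/(4*s^4 + 19*s^3 + 3*s^2 + 7*s - 5)
Step 2. reduce the series chain [D1/(1+D1*D2)], D3; result (16*s^3 + 44*s^2 + 36*s + 24)/(12*s^5 + 49*s^4 - 29*s^3 + 15*s^2 - 29*s + 10)
Step 3. add ([D1/(1+D1*D2)]*D3), D4 (parallel); result (-12*s^6 - 85*s^5 - 102*s^4 + 84*s^3 - 68*s^2 + 29*s - 78)/(12*s^6 + 25*s^5 - 127*s^4 + 73*s^3 - 59*s^2 + 68*s - 20)
That last expression is T(s); at s = 0 only the constant terms survive, so T(0) = -78/(-20) = 39/10.

Therefore the answer is 39/10.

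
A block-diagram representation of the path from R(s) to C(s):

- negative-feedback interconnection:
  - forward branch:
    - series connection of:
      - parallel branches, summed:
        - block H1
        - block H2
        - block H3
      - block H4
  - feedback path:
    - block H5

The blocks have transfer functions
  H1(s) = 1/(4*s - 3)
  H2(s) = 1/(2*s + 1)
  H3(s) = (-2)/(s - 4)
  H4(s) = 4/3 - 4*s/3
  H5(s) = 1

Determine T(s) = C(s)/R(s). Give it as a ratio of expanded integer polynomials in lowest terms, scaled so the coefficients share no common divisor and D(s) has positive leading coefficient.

Reducing step by step:

Step 1: combine H1, H2, H3 in parallel = (-10*s^2 - 22*s + 14)/(8*s^3 - 34*s^2 + 5*s + 12)
Step 2: reduce the series chain (H1+H2+H3), H4 = (40*s^3 + 48*s^2 - 144*s + 56)/(24*s^3 - 102*s^2 + 15*s + 36)
Step 3: apply the feedback formula to ((H1+H2+H3)*H4), H5, which is the overall transfer function T(s) = C(s)/R(s) in lowest terms

Answer: (40*s^3 + 48*s^2 - 144*s + 56)/(64*s^3 - 54*s^2 - 129*s + 92)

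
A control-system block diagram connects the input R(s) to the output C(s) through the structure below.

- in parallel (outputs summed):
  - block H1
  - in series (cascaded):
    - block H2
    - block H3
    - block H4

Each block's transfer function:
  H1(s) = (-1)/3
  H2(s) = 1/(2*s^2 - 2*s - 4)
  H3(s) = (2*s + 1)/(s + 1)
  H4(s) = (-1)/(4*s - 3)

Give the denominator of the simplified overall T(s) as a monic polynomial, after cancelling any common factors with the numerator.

First reduce the diagram to T(s).

Step 1: cascade H2, H3, H4: (-2*s - 1)/(8*s^4 - 6*s^3 - 24*s^2 + 2*s + 12)
Step 2: sum the parallel branches H1, (H2*H3*H4): (-8*s^4 + 6*s^3 + 24*s^2 - 8*s - 15)/(24*s^4 - 18*s^3 - 72*s^2 + 6*s + 36)
No further cancellation is possible in the step-2 result, so that is T(s). Its denominator becomes monic after dividing by the leading coefficient 24.

Answer: s^4 - 3*s^3/4 - 3*s^2 + s/4 + 3/2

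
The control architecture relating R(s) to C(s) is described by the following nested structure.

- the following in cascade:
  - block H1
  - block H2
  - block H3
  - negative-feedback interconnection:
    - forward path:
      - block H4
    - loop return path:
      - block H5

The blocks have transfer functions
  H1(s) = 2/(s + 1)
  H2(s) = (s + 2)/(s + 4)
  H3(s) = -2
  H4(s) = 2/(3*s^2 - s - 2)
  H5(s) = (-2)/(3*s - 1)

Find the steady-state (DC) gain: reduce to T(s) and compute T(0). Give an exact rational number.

Answer: -2

Working:
Step 1 - apply the feedback formula to H4, H5, giving (6*s - 2)/(9*s^3 - 6*s^2 - 5*s - 2)
Step 2 - multiply H1, H2, H3, [H4/(1+H4*H5)] (series), giving (-24*s^2 - 40*s + 16)/(9*s^5 + 39*s^4 + s^3 - 51*s^2 - 30*s - 8)
That last expression is T(s); at s = 0 only the constant terms survive, so T(0) = 16/(-8) = -2.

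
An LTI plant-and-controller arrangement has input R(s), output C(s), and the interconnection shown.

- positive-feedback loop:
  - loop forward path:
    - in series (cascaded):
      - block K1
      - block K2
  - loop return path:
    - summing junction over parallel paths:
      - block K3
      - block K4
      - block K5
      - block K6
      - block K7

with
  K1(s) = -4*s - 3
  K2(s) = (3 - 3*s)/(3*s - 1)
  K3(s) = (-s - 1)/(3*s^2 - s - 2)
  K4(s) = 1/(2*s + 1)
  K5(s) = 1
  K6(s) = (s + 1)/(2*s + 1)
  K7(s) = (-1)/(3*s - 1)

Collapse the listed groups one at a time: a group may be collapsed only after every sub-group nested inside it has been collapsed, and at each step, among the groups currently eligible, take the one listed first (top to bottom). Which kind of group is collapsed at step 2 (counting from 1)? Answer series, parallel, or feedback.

The answer is parallel.

Reasoning:
[1] series reduction of K1, K2
[2] sum the parallel branches K3, K4, K5, K6, K7
[3] reduce the feedback loop with forward (K1*K2) and return (K3+K4+K5+K6+K7)
The group at step 2 is a parallel group.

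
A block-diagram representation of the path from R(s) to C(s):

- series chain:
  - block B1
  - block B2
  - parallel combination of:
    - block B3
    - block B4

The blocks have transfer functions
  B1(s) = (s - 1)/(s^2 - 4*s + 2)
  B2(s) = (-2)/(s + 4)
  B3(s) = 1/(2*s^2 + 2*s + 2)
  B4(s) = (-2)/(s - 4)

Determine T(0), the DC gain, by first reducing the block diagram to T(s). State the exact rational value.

[1] add B3, B4 (parallel), giving (-4*s^2 - 3*s - 8)/(2*s^3 - 6*s^2 - 6*s - 8)
[2] combine B1, B2, (B3+B4) in series, giving (4*s^3 - s^2 + 5*s - 8)/(s^6 - 3*s^5 - 17*s^4 + 46*s^3 + 18*s^2 + 32*s - 32)
Step 2 gives the overall T(s). Then T(0) = -8/(-32) = 1/4.

Final answer: 1/4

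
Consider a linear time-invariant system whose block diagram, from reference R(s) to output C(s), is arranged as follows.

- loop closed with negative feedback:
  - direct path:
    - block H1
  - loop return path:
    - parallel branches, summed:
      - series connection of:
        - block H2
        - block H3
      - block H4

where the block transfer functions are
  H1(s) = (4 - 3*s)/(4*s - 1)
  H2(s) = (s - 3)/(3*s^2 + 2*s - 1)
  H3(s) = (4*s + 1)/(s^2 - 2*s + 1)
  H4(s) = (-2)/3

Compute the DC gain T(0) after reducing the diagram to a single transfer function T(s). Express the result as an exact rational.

[1] multiply H2, H3 (series) gives (4*s^2 - 11*s - 3)/(3*s^4 - 4*s^3 - 2*s^2 + 4*s - 1)
[2] combine (H2*H3), H4 in parallel gives (-6*s^4 + 8*s^3 + 16*s^2 - 41*s - 7)/(9*s^4 - 12*s^3 - 6*s^2 + 12*s - 3)
[3] apply the feedback formula to H1, ((H2*H3)+H4) gives (-27*s^5 + 72*s^4 - 30*s^3 - 60*s^2 + 57*s - 12)/(54*s^5 - 105*s^4 - 28*s^3 + 241*s^2 - 167*s - 25)
That last expression is T(s); at s = 0 only the constant terms survive, so T(0) = -12/(-25) = 12/25.

Therefore the answer is 12/25.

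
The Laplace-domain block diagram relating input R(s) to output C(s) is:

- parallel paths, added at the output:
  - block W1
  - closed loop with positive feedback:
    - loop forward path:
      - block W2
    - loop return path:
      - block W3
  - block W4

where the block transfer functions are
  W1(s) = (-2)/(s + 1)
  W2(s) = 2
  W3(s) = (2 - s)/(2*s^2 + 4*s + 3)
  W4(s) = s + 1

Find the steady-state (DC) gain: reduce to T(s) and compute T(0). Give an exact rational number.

Answer: -7

Working:
Step 1 - reduce the feedback loop with forward W2 and return W3: (4*s^2 + 8*s + 6)/(2*s^2 + 6*s - 1)
Step 2 - parallel reduction of W1, [W2/(1-W2*W3)], W4: (2*s^4 + 14*s^3 + 21*s^2 + 6*s + 7)/(2*s^3 + 8*s^2 + 5*s - 1)
Evaluating the step-2 result (the overall T(s)) at s = 0 gives T(0) = 7/(-1) = -7.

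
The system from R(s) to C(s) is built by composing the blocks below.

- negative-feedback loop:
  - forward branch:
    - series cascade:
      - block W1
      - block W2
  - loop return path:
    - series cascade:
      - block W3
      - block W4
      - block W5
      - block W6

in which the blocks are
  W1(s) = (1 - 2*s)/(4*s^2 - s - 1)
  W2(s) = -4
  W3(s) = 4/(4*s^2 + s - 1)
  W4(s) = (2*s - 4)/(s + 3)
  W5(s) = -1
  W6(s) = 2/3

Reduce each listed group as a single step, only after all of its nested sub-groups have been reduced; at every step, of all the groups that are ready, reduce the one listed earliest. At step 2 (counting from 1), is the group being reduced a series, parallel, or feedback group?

(1) cascade W1, W2
(2) multiply W3, W4, W5, W6 (series)
(3) reduce the feedback loop with forward (W1*W2) and return (W3*W4*W5*W6)
Step 2: series.

Therefore the answer is series.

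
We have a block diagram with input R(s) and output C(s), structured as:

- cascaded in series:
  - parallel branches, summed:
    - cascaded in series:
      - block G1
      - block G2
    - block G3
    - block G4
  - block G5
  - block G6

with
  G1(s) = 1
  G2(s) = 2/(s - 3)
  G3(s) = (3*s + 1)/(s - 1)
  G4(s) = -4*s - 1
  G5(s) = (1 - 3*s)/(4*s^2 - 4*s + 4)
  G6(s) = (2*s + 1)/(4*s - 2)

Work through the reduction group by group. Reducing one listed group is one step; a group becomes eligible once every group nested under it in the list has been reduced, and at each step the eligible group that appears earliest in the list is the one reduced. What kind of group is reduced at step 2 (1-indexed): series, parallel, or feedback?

1. reduce the series chain G1, G2
2. parallel reduction of (G1*G2), G3, G4
3. cascade ((G1*G2)+G3+G4), G5, G6
Step 2: parallel.

Therefore the answer is parallel.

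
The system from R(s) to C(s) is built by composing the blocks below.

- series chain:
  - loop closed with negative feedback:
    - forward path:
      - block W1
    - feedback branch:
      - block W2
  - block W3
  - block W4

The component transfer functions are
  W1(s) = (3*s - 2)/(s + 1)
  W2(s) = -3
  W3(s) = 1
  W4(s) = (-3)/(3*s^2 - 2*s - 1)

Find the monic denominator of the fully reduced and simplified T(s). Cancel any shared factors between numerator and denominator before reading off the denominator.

1. collapse the loop (W1 forward, W2 return) -> (2 - 3*s)/(8*s - 7)
2. multiply [W1/(1+W1*W2)], W3, W4 (series) -> (9*s - 6)/(24*s^3 - 37*s^2 + 6*s + 7)
Step 2 gives the fully reduced T(s), with no common factor left to cancel. The denominator's leading coefficient is 24, so divide each of its coefficients by 24 to get the monic form.

Final answer: s^3 - 37*s^2/24 + s/4 + 7/24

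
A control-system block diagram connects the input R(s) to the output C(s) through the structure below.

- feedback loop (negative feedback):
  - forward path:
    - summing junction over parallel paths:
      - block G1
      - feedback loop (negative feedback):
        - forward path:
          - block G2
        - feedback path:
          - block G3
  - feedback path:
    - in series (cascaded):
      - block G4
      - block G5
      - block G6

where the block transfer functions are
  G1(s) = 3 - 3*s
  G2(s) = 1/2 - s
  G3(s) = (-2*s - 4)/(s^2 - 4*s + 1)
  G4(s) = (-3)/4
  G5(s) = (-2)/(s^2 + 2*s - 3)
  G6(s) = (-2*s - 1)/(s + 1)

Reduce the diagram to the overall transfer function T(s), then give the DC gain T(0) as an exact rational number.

Reducing step by step:

1. collapse the loop (G2 forward, G3 return) gives (-2*s^3 + 9*s^2 - 6*s + 1)/(6*s^2 - 2*s - 2)
2. combine G1, [G2/(1+G2*G3)] in parallel gives (-20*s^3 + 33*s^2 - 6*s - 5)/(6*s^2 - 2*s - 2)
3. multiply G4, G5, G6 (series) gives (-6*s - 3)/(2*s^3 + 6*s^2 - 2*s - 6)
4. collapse the loop ((G1+[G2/(1+G2*G3)]) forward, (G4*G5*G6) return) gives (-40*s^6 - 54*s^5 + 226*s^4 + 8*s^3 - 216*s^2 + 46*s + 30)/(12*s^5 + 152*s^4 - 166*s^3 - 107*s^2 + 64*s + 27)
That last expression is T(s); at s = 0 only the constant terms survive, so T(0) = 30/27 = 10/9.

Answer: 10/9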